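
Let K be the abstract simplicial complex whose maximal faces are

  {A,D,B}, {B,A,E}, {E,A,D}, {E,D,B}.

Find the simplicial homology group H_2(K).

Order the vertices as A < B < D < E. Listing each simplex with vertices in this order, K has dimension 2 with simplices:

  0-simplices (4): A, B, D, E
  1-simplices (6): AB, AD, AE, BD, BE, DE
  2-simplices (4): ABD, ABE, ADE, BDE

so the chain groups are C_0 ≅ Z^4, C_1 ≅ Z^6, C_2 ≅ Z^4.

Boundary ∂_1: C_1 → C_0 is given by ∂[p,q] = [q] − [p]. For instance
  ∂BE = E − B.
This gives a 4×6 integer matrix of rank 3; reducing to Smith normal form yields diagonal entries (1,1,1).

The boundary map ∂_2: C_2 → C_1 acts by ∂[p,q,r] = [q,r] − [p,r] + [p,q]. For instance
  ∂ABD = BD − AD + AB,
  ∂ABE = BE − AE + AB.
This gives a 6×4 integer matrix of rank 3; reducing to Smith normal form yields diagonal entries (1,1,1).

Now H_k = ker ∂_k / im ∂_{k+1}, so:

  H_2: rank ker ∂_2 − rank ∂_3 = (4 − 3) − 0 = 1, and there is no ∂_3, so H_2 ≅ Z.

H_2 ≅ Z.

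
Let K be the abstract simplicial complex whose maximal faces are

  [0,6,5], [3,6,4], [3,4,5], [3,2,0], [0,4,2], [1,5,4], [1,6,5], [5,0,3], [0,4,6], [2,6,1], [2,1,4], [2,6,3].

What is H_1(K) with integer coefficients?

H_1 = Z_2.

Take the total order 0 < 1 < 2 < 3 < 4 < 5 < 6 on the vertex set. Then K (dimension 2) consists of the simplices:

  0-simplices (7): [0], [1], [2], [3], [4], [5], [6]
  1-simplices (18): [0,2], [0,3], [0,4], [0,5], [0,6], [1,2], [1,4], [1,5], [1,6], [2,3], [2,4], [2,6], [3,4], [3,5], [3,6], [4,5], [4,6], [5,6]
  2-simplices (12): [0,2,3], [0,2,4], [0,3,5], [0,4,6], [0,5,6], [1,2,4], [1,2,6], [1,4,5], [1,5,6], [2,3,6], [3,4,5], [3,4,6]

Hence C_0 ≅ Z^7, C_1 ≅ Z^18, C_2 ≅ Z^12.

Boundary ∂_1: C_1 → C_0 maps an edge to its endpoints' difference, ∂[p,q] = q − p. For instance
  ∂[0,5] = [5] − [0].
The resulting 7×18 matrix has rank 6, and its Smith normal form has invariant factors (1,1,1,1,1,1).

The boundary map ∂_2: C_2 → C_1 acts by ∂[p,q,r] = [q,r] − [p,r] + [p,q]. For instance
  ∂[0,3,5] = [3,5] − [0,5] + [0,3],
  ∂[1,4,5] = [4,5] − [1,5] + [1,4].
The resulting 18×12 matrix has rank 12, and its Smith normal form has invariant factors (1,1,1,1,1,1,1,1,1,1,1,2).

Reading off H_k = ker ∂_k / im ∂_{k+1}:

  H_1: rank ker ∂_1 − rank ∂_2 = (18 − 6) − 12 = 0, and ∂_2 has invariant factor 2 > 1, so H_1 ≅ Z_2.

(K is a triangulation of the real projective plane RP^2.)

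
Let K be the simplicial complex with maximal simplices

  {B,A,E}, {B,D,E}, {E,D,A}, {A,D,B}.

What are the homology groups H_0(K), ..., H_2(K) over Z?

Take the total order A < B < D < E on the vertex set. Then K (dimension 2) consists of the simplices:

  0-simplices (4): A, B, D, E
  1-simplices (6): AB, AD, AE, BD, BE, DE
  2-simplices (4): ABD, ABE, ADE, BDE

so the chain groups are C_0 ≅ Z^4, C_1 ≅ Z^6, C_2 ≅ Z^4.

The boundary map ∂_1: C_1 → C_0 is given by ∂[p,q] = [q] − [p]. For instance
  ∂BD = D − B.
The resulting 4×6 matrix has rank 3, and its Smith normal form has invariant factors (1,1,1).

The boundary map ∂_2: C_2 → C_1 maps a triangle to the signed sum of its edges. For instance
  ∂ABD = BD − AD + AB,
  ∂BDE = DE − BE + BD.
As a 6×4 matrix over Z this has rank 3, with invariant factors (1,1,1).

From H_k ≅ ker(∂_k) / im(∂_{k+1}) we obtain:

  H_0: rank C_0 − rank ∂_1 = 4 − 3 = 1, and the invariant factors of ∂_1 are all 1, so H_0 ≅ Z.
  H_1: rank ker ∂_1 − rank ∂_2 = (6 − 3) − 3 = 0, and the invariant factors of ∂_2 are all 1, so H_1 ≅ 0.
  H_2: rank ker ∂_2 − rank ∂_3 = (4 − 3) − 0 = 1, and there is no ∂_3, so H_2 ≅ Z.

H_0 ≅ Z,  H_1 = 0,  H_2 ≅ Z.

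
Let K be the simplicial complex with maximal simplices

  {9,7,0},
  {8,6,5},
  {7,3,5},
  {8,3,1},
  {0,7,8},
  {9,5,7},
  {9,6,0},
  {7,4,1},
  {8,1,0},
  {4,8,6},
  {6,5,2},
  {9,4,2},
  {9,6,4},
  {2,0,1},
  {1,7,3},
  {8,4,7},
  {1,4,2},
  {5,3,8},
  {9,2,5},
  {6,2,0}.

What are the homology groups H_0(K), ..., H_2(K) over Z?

Take the total order 0 < 1 < 2 < 3 < 4 < 5 < 6 < 7 < 8 < 9 on the vertex set. Then K (dimension 2) consists of the simplices:

  0-simplices (10): [0], [1], [2], [3], [4], [5], [6], [7], [8], [9]
  1-simplices (30): (30 of them)
  2-simplices (20): (20 of them)

Hence C_0 ≅ Z^10, C_1 ≅ Z^30, C_2 ≅ Z^20.

∂_1: C_1 → C_0 is given by ∂[p,q] = [q] − [p]. For instance
  ∂[0,1] = [1] − [0].
The 10×30 boundary matrix has rank 9 and Smith normal form diag(1,1,1,1,1,1,1,1,1).

The boundary map ∂_2: C_2 → C_1 acts by ∂[p,q,r] = [q,r] − [p,r] + [p,q]. For instance
  ∂[0,6,9] = [6,9] − [0,9] + [0,6],
  ∂[5,6,8] = [6,8] − [5,8] + [5,6].
The resulting 30×20 matrix has rank 20, and its Smith normal form has invariant factors (1,1,1,1,1,1,1,1,1,1,1,1,1,1,1,1,1,1,1,2).

From H_k ≅ ker(∂_k) / im(∂_{k+1}) we obtain:

  H_0: rank C_0 − rank ∂_1 = 10 − 9 = 1, and the invariant factors of ∂_1 are all 1, so H_0 ≅ Z.
  H_1: rank ker ∂_1 − rank ∂_2 = (30 − 9) − 20 = 1, and ∂_2 has invariant factor 2 > 1, so H_1 ≅ Z × Z/2.
  H_2: rank ker ∂_2 − rank ∂_3 = (20 − 20) − 0 = 0, and there is no ∂_3, so H_2 ≅ 0.

As a check, the Euler characteristic is 10 − 30 + 20 = 0, which agrees with 1 − 1 + 0 = 0.

H_0 = Z,  H_1 = Z × Z/2,  H_2 = 0.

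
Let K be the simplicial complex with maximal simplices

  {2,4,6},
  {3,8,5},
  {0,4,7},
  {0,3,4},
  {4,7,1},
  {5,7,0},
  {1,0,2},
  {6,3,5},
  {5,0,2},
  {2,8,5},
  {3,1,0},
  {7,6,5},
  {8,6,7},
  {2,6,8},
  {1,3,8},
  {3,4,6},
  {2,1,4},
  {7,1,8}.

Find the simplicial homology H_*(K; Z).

H_0 = Z,  H_1 = Z ⊕ Z/2Z,  H_2 = 0.

Take the total order 0 < 1 < 2 < 3 < 4 < 5 < 6 < 7 < 8 on the vertex set. Then K (dimension 2) consists of the simplices:

  0-simplices (9): [0], [1], [2], [3], [4], [5], [6], [7], [8]
  1-simplices (27): (27 of them)
  2-simplices (18): [0,1,2], [0,1,3], [0,2,5], [0,3,4], [0,4,7], [0,5,7], [1,2,4], [1,3,8], [1,4,7], [1,7,8], [2,4,6], [2,5,8], [2,6,8], [3,4,6], [3,5,6], [3,5,8], [5,6,7], [6,7,8]

giving chain groups C_0 ≅ Z^9, C_1 ≅ Z^27, C_2 ≅ Z^18.

∂_1: C_1 → C_0 sends each edge [p,q] (with p < q) to q − p.
As a 9×27 matrix over Z this has rank 8, with invariant factors (1,1,1,1,1,1,1,1).

Boundary ∂_2: C_2 → C_1 acts by ∂[p,q,r] = [q,r] − [p,r] + [p,q]. For instance
  ∂[3,5,6] = [5,6] − [3,6] + [3,5],
  ∂[3,4,6] = [4,6] − [3,6] + [3,4].
The resulting 27×18 matrix has rank 18, and its Smith normal form has invariant factors (1,1,1,1,1,1,1,1,1,1,1,1,1,1,1,1,1,2).

Now H_k = ker ∂_k / im ∂_{k+1}, so:

  H_0: rank C_0 − rank ∂_1 = 9 − 8 = 1, and the invariant factors of ∂_1 are all 1, so H_0 ≅ Z.
  H_1: rank ker ∂_1 − rank ∂_2 = (27 − 8) − 18 = 1, and ∂_2 has invariant factor 2 > 1, so H_1 ≅ Z ⊕ Z/2Z.
  H_2: rank ker ∂_2 − rank ∂_3 = (18 − 18) − 0 = 0, and there is no ∂_3, so H_2 ≅ 0.

As a check, the Euler characteristic is 9 − 27 + 18 = 0, which agrees with 1 − 1 + 0 = 0.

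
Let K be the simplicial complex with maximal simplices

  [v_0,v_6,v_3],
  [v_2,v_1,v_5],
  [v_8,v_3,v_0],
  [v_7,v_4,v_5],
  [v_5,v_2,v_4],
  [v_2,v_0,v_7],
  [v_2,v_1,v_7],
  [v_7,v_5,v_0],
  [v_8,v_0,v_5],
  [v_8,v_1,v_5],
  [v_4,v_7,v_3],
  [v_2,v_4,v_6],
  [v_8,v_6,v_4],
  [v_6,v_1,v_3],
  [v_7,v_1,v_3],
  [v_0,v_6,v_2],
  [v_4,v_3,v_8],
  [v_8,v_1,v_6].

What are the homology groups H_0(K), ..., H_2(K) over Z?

Fix the vertex order v_0 < v_1 < v_2 < v_3 < v_4 < v_5 < v_6 < v_7 < v_8 and write every simplex with vertices in increasing order. Then dim K = 2 and the simplices of K are:

  0-simplices (9): [v_0], [v_1], [v_2], [v_3], [v_4], [v_5], [v_6], [v_7], [v_8]
  1-simplices (27): (27 of them)
  2-simplices (18): (18 of them)

so the chain groups are C_0 ≅ Z^9, C_1 ≅ Z^27, C_2 ≅ Z^18.

The boundary map ∂_1: C_1 → C_0 is given by ∂[p,q] = [q] − [p]. For instance
  ∂[v_0,v_5] = [v_5] − [v_0].
The resulting 9×27 matrix has rank 8, and its Smith normal form has invariant factors (1,1,1,1,1,1,1,1).

The boundary map ∂_2: C_2 → C_1 sends each 2-simplex [p,q,r] to [q,r] − [p,r] + [p,q]. For instance
  ∂[v_1,v_3,v_6] = [v_3,v_6] − [v_1,v_6] + [v_1,v_3],
  ∂[v_4,v_6,v_8] = [v_6,v_8] − [v_4,v_8] + [v_4,v_6].
As a 27×18 matrix over Z this has rank 18, with invariant factors (1,1,1,1,1,1,1,1,1,1,1,1,1,1,1,1,1,2).

From H_k ≅ ker(∂_k) / im(∂_{k+1}) we obtain:

  H_0: rank C_0 − rank ∂_1 = 9 − 8 = 1, and the invariant factors of ∂_1 are all 1, so H_0 ≅ Z.
  H_1: rank ker ∂_1 − rank ∂_2 = (27 − 8) − 18 = 1, and ∂_2 has invariant factor 2 > 1, so H_1 ≅ Z ⊕ Z/2.
  H_2: rank ker ∂_2 − rank ∂_3 = (18 − 18) − 0 = 0, and there is no ∂_3, so H_2 ≅ 0.

As a check, the Euler characteristic is 9 − 27 + 18 = 0, which agrees with 1 − 1 + 0 = 0.

H_0 ≅ Z,  H_1 ≅ Z ⊕ Z/2,  H_2 = 0.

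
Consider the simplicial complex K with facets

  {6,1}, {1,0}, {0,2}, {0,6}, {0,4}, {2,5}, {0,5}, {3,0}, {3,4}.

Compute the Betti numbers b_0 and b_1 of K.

b_0 = 1, b_1 = 3.

Take the total order 0 < 1 < 2 < 3 < 4 < 5 < 6 on the vertex set. Then K (dimension 1) consists of the simplices:

  0-simplices (7): [0], [1], [2], [3], [4], [5], [6]
  1-simplices (9): [0,1], [0,2], [0,3], [0,4], [0,5], [0,6], [1,6], [2,5], [3,4]

so the chain groups are C_0 ≅ Z^7, C_1 ≅ Z^9.

The boundary map ∂_1: C_1 → C_0 is given by ∂[p,q] = [q] − [p].
As a 7×9 matrix over Z this has rank 6, with invariant factors (1,1,1,1,1,1).

Now H_k = ker ∂_k / im ∂_{k+1}, so:

  H_0: rank C_0 − rank ∂_1 = 7 − 6 = 1, and the invariant factors of ∂_1 are all 1, so H_0 = Z.
  H_1: rank ker ∂_1 − rank ∂_2 = (9 − 6) − 0 = 3, and there is no ∂_2, so H_1 = Z^3.

Hence the Betti numbers are b_0 = 1, b_1 = 3.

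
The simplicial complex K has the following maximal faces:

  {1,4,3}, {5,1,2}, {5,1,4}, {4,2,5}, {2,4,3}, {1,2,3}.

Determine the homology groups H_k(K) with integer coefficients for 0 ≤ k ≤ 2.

H_0 = Z,  H_1 = 0,  H_2 = Z.

K has 5 vertices, 9 edges, 6 triangles.
rank ∂_0 = 0, rank ∂_1 = 4 ⇒ b_0 = 5 − 0 − 4 = 1; all invariant factors of ∂_1 are 1 so no torsion. So H_0 = Z.
rank ∂_1 = 4, rank ∂_2 = 5 ⇒ b_1 = 9 − 4 − 5 = 0; all invariant factors of ∂_2 are 1 so no torsion. So H_1 = 0.
rank ∂_2 = 5, rank ∂_3 = 0 ⇒ b_2 = 6 − 5 − 0 = 1. So H_2 = Z.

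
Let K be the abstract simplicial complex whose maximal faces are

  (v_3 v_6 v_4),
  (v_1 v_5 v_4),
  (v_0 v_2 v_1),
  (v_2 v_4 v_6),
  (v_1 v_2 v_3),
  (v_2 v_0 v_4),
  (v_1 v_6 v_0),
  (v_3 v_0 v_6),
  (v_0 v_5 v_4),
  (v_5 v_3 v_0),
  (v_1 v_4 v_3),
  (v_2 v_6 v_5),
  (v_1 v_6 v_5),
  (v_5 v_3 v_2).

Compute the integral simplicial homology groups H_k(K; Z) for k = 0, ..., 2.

We work with the vertex ordering v_0 < v_1 < v_2 < v_3 < v_4 < v_5 < v_6. The simplices of K, each written with vertices in increasing order, are:

  0-simplices (7): [v_0], [v_1], [v_2], [v_3], [v_4], [v_5], [v_6]
  1-simplices (21): (21 of them)
  2-simplices (14): (14 of them)

Hence C_0 ≅ Z^7, C_1 ≅ Z^21, C_2 ≅ Z^14.

∂_1: C_1 → C_0 sends each edge [p,q] (with p < q) to q − p. For instance
  ∂[v_0,v_4] = [v_4] − [v_0].
The 7×21 boundary matrix has rank 6 and Smith normal form diag(1,1,1,1,1,1).

Boundary ∂_2: C_2 → C_1 sends each 2-simplex [p,q,r] to [q,r] − [p,r] + [p,q]. For instance
  ∂[v_1,v_5,v_6] = [v_5,v_6] − [v_1,v_6] + [v_1,v_5],
  ∂[v_1,v_3,v_4] = [v_3,v_4] − [v_1,v_4] + [v_1,v_3].
The resulting 21×14 matrix has rank 13, and its Smith normal form has invariant factors (1,1,1,1,1,1,1,1,1,1,1,1,1).

Computing H_k = (kernel of ∂_k) / (image of ∂_{k+1}):

  H_0: rank C_0 − rank ∂_1 = 7 − 6 = 1, and the invariant factors of ∂_1 are all 1, so H_0 = Z.
  H_1: rank ker ∂_1 − rank ∂_2 = (21 − 6) − 13 = 2, and the invariant factors of ∂_2 are all 1, so H_1 = Z^2.
  H_2: rank ker ∂_2 − rank ∂_3 = (14 − 13) − 0 = 1, and there is no ∂_3, so H_2 = Z.

H_0 ≅ Z,  H_1 ≅ Z^2,  H_2 ≅ Z.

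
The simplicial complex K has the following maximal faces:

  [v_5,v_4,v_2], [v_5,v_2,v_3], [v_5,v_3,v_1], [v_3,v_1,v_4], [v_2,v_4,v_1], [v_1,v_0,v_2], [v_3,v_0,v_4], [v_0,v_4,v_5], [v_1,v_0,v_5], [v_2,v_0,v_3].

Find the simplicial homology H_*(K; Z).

H_0 = Z,  H_1 = Z_2,  H_2 = 0.

We work with the vertex ordering v_0 < v_1 < v_2 < v_3 < v_4 < v_5. The simplices of K, each written with vertices in increasing order, are:

  0-simplices (6): [v_0], [v_1], [v_2], [v_3], [v_4], [v_5]
  1-simplices (15): (15 of them)
  2-simplices (10): [v_0,v_1,v_2], [v_0,v_1,v_5], [v_0,v_2,v_3], [v_0,v_3,v_4], [v_0,v_4,v_5], [v_1,v_2,v_4], [v_1,v_3,v_4], [v_1,v_3,v_5], [v_2,v_3,v_5], [v_2,v_4,v_5]

giving chain groups C_0 ≅ Z^6, C_1 ≅ Z^15, C_2 ≅ Z^10.

Boundary ∂_1: C_1 → C_0 is given by ∂[p,q] = [q] − [p]. For instance
  ∂[v_0,v_1] = [v_1] − [v_0].
The resulting 6×15 matrix has rank 5, and its Smith normal form has invariant factors (1,1,1,1,1).

The boundary map ∂_2: C_2 → C_1 sends each 2-simplex [p,q,r] to [q,r] − [p,r] + [p,q]. For instance
  ∂[v_0,v_2,v_3] = [v_2,v_3] − [v_0,v_3] + [v_0,v_2],
  ∂[v_1,v_3,v_5] = [v_3,v_5] − [v_1,v_5] + [v_1,v_3].
As a 15×10 matrix over Z this has rank 10, with invariant factors (1,1,1,1,1,1,1,1,1,2).

Now H_k = ker ∂_k / im ∂_{k+1}, so:

  H_0: rank C_0 − rank ∂_1 = 6 − 5 = 1, and the invariant factors of ∂_1 are all 1, so H_0 ≅ Z.
  H_1: rank ker ∂_1 − rank ∂_2 = (15 − 5) − 10 = 0, and ∂_2 has invariant factor 2 > 1, so H_1 ≅ Z_2.
  H_2: rank ker ∂_2 − rank ∂_3 = (10 − 10) − 0 = 0, and there is no ∂_3, so H_2 ≅ 0.

As a check, the Euler characteristic is 6 − 15 + 10 = 1, which agrees with 1 − 0 + 0 = 1.
(K is a triangulation of the real projective plane RP^2.)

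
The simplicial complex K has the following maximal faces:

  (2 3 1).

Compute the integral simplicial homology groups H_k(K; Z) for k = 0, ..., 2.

H_0 ≅ Z,  H_1 = 0,  H_2 = 0.

We work with the vertex ordering 1 < 2 < 3. The simplices of K, each written with vertices in increasing order, are:

  0-simplices (3): [1], [2], [3]
  1-simplices (3): [1,2], [1,3], [2,3]
  2-simplices (1): [1,2,3]

Hence C_0 ≅ Z^3, C_1 ≅ Z^3, C_2 ≅ Z^1.

The boundary map ∂_1: C_1 → C_0 sends each edge [p,q] (with p < q) to q − p. For instance
  ∂[2,3] = [3] − [2].
This gives a 3×3 integer matrix of rank 2; reducing to Smith normal form yields diagonal entries (1,1).

Boundary ∂_2: C_2 → C_1 sends each 2-simplex [p,q,r] to [q,r] − [p,r] + [p,q]. For instance
  ∂[1,2,3] = [2,3] − [1,3] + [1,2].
This gives a 3×1 integer matrix of rank 1; reducing to Smith normal form yields diagonal entries (1).

From H_k ≅ ker(∂_k) / im(∂_{k+1}) we obtain:

  H_0: rank C_0 − rank ∂_1 = 3 − 2 = 1, and the invariant factors of ∂_1 are all 1, so H_0 ≅ Z.
  H_1: rank ker ∂_1 − rank ∂_2 = (3 − 2) − 1 = 0, and the invariant factors of ∂_2 are all 1, so H_1 ≅ 0.
  H_2: rank ker ∂_2 − rank ∂_3 = (1 − 1) − 0 = 0, and there is no ∂_3, so H_2 ≅ 0.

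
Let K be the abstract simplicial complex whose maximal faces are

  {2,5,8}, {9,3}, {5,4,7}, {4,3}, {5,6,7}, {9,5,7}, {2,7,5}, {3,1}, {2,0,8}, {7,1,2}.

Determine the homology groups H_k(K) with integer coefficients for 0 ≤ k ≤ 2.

H_0 ≅ Z,  H_1 ≅ Z^2,  H_2 = 0.

Take the total order 0 < 1 < 2 < 3 < 4 < 5 < 6 < 7 < 8 < 9 on the vertex set. Then K (dimension 2) consists of the simplices:

  0-simplices (10): [0], [1], [2], [3], [4], [5], [6], [7], [8], [9]
  1-simplices (18): [0,2], [0,8], [1,2], [1,3], [1,7], [2,5], [2,7], [2,8], [3,4], [3,9], [4,5], [4,7], [5,6], [5,7], [5,8], [5,9], [6,7], [7,9]
  2-simplices (7): [0,2,8], [1,2,7], [2,5,7], [2,5,8], [4,5,7], [5,6,7], [5,7,9]

so the chain groups are C_0 ≅ Z^10, C_1 ≅ Z^18, C_2 ≅ Z^7.

The boundary map ∂_1: C_1 → C_0 sends each edge [p,q] (with p < q) to q − p. For instance
  ∂[3,9] = [9] − [3].
The 10×18 boundary matrix has rank 9 and Smith normal form diag(1,1,1,1,1,1,1,1,1).

∂_2: C_2 → C_1 maps a triangle to the signed sum of its edges. For instance
  ∂[0,2,8] = [2,8] − [0,8] + [0,2],
  ∂[2,5,7] = [5,7] − [2,7] + [2,5].
The resulting 18×7 matrix has rank 7, and its Smith normal form has invariant factors (1,1,1,1,1,1,1).

Reading off H_k = ker ∂_k / im ∂_{k+1}:

  H_0: rank C_0 − rank ∂_1 = 10 − 9 = 1, and the invariant factors of ∂_1 are all 1, so H_0 = Z.
  H_1: rank ker ∂_1 − rank ∂_2 = (18 − 9) − 7 = 2, and the invariant factors of ∂_2 are all 1, so H_1 = Z^2.
  H_2: rank ker ∂_2 − rank ∂_3 = (7 − 7) − 0 = 0, and there is no ∂_3, so H_2 = 0.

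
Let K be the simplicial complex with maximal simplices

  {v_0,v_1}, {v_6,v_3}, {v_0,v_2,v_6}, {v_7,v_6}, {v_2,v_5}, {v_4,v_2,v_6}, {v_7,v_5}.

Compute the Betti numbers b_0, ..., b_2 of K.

Fix the vertex order v_0 < v_1 < v_2 < v_3 < v_4 < v_5 < v_6 < v_7 and write every simplex with vertices in increasing order. Then dim K = 2 and the simplices of K are:

  0-simplices (8): [v_0], [v_1], [v_2], [v_3], [v_4], [v_5], [v_6], [v_7]
  1-simplices (10): [v_0,v_1], [v_0,v_2], [v_0,v_6], [v_2,v_4], [v_2,v_5], [v_2,v_6], [v_3,v_6], [v_4,v_6], [v_5,v_7], [v_6,v_7]
  2-simplices (2): [v_0,v_2,v_6], [v_2,v_4,v_6]

so the chain groups are C_0 ≅ Z^8, C_1 ≅ Z^10, C_2 ≅ Z^2.

∂_1: C_1 → C_0 sends each edge [p,q] (with p < q) to q − p.
The 8×10 boundary matrix has rank 7 and Smith normal form diag(1,1,1,1,1,1,1).

∂_2: C_2 → C_1 acts by ∂[p,q,r] = [q,r] − [p,r] + [p,q]. For instance
  ∂[v_0,v_2,v_6] = [v_2,v_6] − [v_0,v_6] + [v_0,v_2],
  ∂[v_2,v_4,v_6] = [v_4,v_6] − [v_2,v_6] + [v_2,v_4].
This gives a 10×2 integer matrix of rank 2; reducing to Smith normal form yields diagonal entries (1,1).

Now H_k = ker ∂_k / im ∂_{k+1}, so:

  H_0: rank C_0 − rank ∂_1 = 8 − 7 = 1, and the invariant factors of ∂_1 are all 1, so H_0 ≅ Z.
  H_1: rank ker ∂_1 − rank ∂_2 = (10 − 7) − 2 = 1, and the invariant factors of ∂_2 are all 1, so H_1 ≅ Z.
  H_2: rank ker ∂_2 − rank ∂_3 = (2 − 2) − 0 = 0, and there is no ∂_3, so H_2 ≅ 0.

As a check, the Euler characteristic is 8 − 10 + 2 = 0, which agrees with 1 − 1 + 0 = 0.

Hence the Betti numbers are b_0 = 1, b_1 = 1, b_2 = 0.

b_0 = 1, b_1 = 1, b_2 = 0.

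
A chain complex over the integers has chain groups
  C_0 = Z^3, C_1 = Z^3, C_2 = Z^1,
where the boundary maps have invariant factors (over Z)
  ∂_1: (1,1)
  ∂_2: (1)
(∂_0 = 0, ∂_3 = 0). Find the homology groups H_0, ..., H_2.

H_0: b_0 = 3 − 0 − 2 = 1; torsion from ∂_1 factors > 1: none. So H_0 ≅ Z.
H_1: b_1 = 3 − 2 − 1 = 0; torsion from ∂_2 factors > 1: none. So H_1 ≅ 0.
H_2: b_2 = 1 − 1 − 0 = 0; torsion from ∂_3 factors > 1: none. So H_2 ≅ 0.

H_0 ≅ Z,  H_1 = 0,  H_2 = 0.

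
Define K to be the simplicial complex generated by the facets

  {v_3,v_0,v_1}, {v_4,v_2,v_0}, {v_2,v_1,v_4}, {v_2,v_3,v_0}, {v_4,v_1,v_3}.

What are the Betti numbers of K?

b_0 = 1, b_1 = 1, b_2 = 0.

Take the total order v_0 < v_1 < v_2 < v_3 < v_4 on the vertex set. Then K (dimension 2) consists of the simplices:

  0-simplices (5): [v_0], [v_1], [v_2], [v_3], [v_4]
  1-simplices (10): [v_0,v_1], [v_0,v_2], [v_0,v_3], [v_0,v_4], [v_1,v_2], [v_1,v_3], [v_1,v_4], [v_2,v_3], [v_2,v_4], [v_3,v_4]
  2-simplices (5): [v_0,v_1,v_3], [v_0,v_2,v_3], [v_0,v_2,v_4], [v_1,v_2,v_4], [v_1,v_3,v_4]

so the chain groups are C_0 ≅ Z^5, C_1 ≅ Z^10, C_2 ≅ Z^5.

The boundary map ∂_1: C_1 → C_0 sends each edge [p,q] (with p < q) to q − p. For instance
  ∂[v_0,v_1] = [v_1] − [v_0].
As a 5×10 matrix over Z this has rank 4, with invariant factors (1,1,1,1).

∂_2: C_2 → C_1 maps a triangle to the signed sum of its edges. For instance
  ∂[v_0,v_2,v_4] = [v_2,v_4] − [v_0,v_4] + [v_0,v_2],
  ∂[v_0,v_2,v_3] = [v_2,v_3] − [v_0,v_3] + [v_0,v_2].
The resulting 10×5 matrix has rank 5, and its Smith normal form has invariant factors (1,1,1,1,1).

Reading off H_k = ker ∂_k / im ∂_{k+1}:

  H_0: rank C_0 − rank ∂_1 = 5 − 4 = 1, and the invariant factors of ∂_1 are all 1, so H_0 ≅ Z.
  H_1: rank ker ∂_1 − rank ∂_2 = (10 − 4) − 5 = 1, and the invariant factors of ∂_2 are all 1, so H_1 ≅ Z.
  H_2: rank ker ∂_2 − rank ∂_3 = (5 − 5) − 0 = 0, and there is no ∂_3, so H_2 ≅ 0.

Hence the Betti numbers are b_0 = 1, b_1 = 1, b_2 = 0.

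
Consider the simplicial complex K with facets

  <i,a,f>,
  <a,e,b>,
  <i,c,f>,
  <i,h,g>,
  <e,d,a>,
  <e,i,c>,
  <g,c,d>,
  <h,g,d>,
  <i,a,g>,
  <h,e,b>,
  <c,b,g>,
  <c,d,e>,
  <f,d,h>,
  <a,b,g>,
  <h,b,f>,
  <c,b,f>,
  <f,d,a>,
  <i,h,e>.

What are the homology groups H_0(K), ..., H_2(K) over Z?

H_0 ≅ Z,  H_1 ≅ Z^2,  H_2 ≅ Z.

K has 9 vertices, 27 edges, 18 triangles.
rank ∂_0 = 0, rank ∂_1 = 8 ⇒ b_0 = 9 − 0 − 8 = 1; all invariant factors of ∂_1 are 1 so no torsion. So H_0 ≅ Z.
rank ∂_1 = 8, rank ∂_2 = 17 ⇒ b_1 = 27 − 8 − 17 = 2; all invariant factors of ∂_2 are 1 so no torsion. So H_1 ≅ Z^2.
rank ∂_2 = 17, rank ∂_3 = 0 ⇒ b_2 = 18 − 17 − 0 = 1. So H_2 ≅ Z.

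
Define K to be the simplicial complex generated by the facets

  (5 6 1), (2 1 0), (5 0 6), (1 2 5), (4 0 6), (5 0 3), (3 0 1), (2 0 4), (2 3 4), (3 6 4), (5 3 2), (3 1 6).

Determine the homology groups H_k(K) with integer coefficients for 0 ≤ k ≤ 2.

H_0 ≅ Z,  H_1 ≅ Z/2,  H_2 = 0.

K has 7 vertices, 18 edges, 12 triangles.
rank ∂_0 = 0, rank ∂_1 = 6 ⇒ b_0 = 7 − 0 − 6 = 1; all invariant factors of ∂_1 are 1 so no torsion. So H_0 = Z.
rank ∂_1 = 6, rank ∂_2 = 12 ⇒ b_1 = 18 − 6 − 12 = 0; ∂_2 has invariant factor(s) [2] giving torsion. So H_1 = Z/2.
rank ∂_2 = 12, rank ∂_3 = 0 ⇒ b_2 = 12 − 12 − 0 = 0. So H_2 = 0.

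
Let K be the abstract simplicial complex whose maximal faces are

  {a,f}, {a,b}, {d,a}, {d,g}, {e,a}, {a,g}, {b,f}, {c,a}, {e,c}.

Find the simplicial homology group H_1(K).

H_1 ≅ Z^3.

Order the vertices as a < b < c < d < e < f < g. Listing each simplex with vertices in this order, K has dimension 1 with simplices:

  0-simplices (7): a, b, c, d, e, f, g
  1-simplices (9): ab, ac, ad, ae, af, ag, bf, ce, dg

so the chain groups are C_0 ≅ Z^7, C_1 ≅ Z^9.

∂_1: C_1 → C_0 is given by ∂[p,q] = [q] − [p]. For instance
  ∂ad = d − a.
The 7×9 boundary matrix has rank 6 and Smith normal form diag(1,1,1,1,1,1).

Computing H_k = (kernel of ∂_k) / (image of ∂_{k+1}):

  H_1: rank ker ∂_1 − rank ∂_2 = (9 − 6) − 0 = 3, and there is no ∂_2, so H_1 ≅ Z^3.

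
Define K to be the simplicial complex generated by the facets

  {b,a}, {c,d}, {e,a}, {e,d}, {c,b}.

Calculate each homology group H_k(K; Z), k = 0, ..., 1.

H_0 = Z,  H_1 = Z.

Fix the vertex order a < b < c < d < e and write every simplex with vertices in increasing order. Then dim K = 1 and the simplices of K are:

  0-simplices (5): a, b, c, d, e
  1-simplices (5): ab, ae, bc, cd, de

so the chain groups are C_0 ≅ Z^5, C_1 ≅ Z^5.

Boundary ∂_1: C_1 → C_0 is given by ∂[p,q] = [q] − [p].
As a 5×5 matrix over Z this has rank 4, with invariant factors (1,1,1,1).

Now H_k = ker ∂_k / im ∂_{k+1}, so:

  H_0: rank C_0 − rank ∂_1 = 5 − 4 = 1, and the invariant factors of ∂_1 are all 1, so H_0 = Z.
  H_1: rank ker ∂_1 − rank ∂_2 = (5 − 4) − 0 = 1, and there is no ∂_2, so H_1 = Z.

(K is a triangulation of the circle S^1.)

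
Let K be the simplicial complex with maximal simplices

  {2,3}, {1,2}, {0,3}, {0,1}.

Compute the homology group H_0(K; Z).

H_0 ≅ Z.

We work with the vertex ordering 0 < 1 < 2 < 3. The simplices of K, each written with vertices in increasing order, are:

  0-simplices (4): [0], [1], [2], [3]
  1-simplices (4): [0,1], [0,3], [1,2], [2,3]

so the chain groups are C_0 ≅ Z^4, C_1 ≅ Z^4.

Boundary ∂_1: C_1 → C_0 sends each edge [p,q] (with p < q) to q − p.
As a 4×4 matrix over Z this has rank 3, with invariant factors (1,1,1).

Now H_k = ker ∂_k / im ∂_{k+1}, so:

  H_0: rank C_0 − rank ∂_1 = 4 − 3 = 1, and the invariant factors of ∂_1 are all 1, so H_0 = Z.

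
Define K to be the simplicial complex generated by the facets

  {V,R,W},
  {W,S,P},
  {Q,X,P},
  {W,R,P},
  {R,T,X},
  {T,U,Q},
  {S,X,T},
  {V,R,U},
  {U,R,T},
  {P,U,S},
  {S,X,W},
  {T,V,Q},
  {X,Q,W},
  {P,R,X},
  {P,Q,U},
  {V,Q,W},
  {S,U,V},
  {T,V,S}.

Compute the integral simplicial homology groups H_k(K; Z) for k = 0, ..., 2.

H_0 = Z,  H_1 = Z × Z/2,  H_2 = 0.

We work with the vertex ordering P < Q < R < S < T < U < V < W < X. The simplices of K, each written with vertices in increasing order, are:

  0-simplices (9): P, Q, R, S, T, U, V, W, X
  1-simplices (27): PQ, PR, PS, PU, PW, PX, QT, QU, QV, QW, QX, RT, RU, RV, RW, RX, ST, SU, SV, SW, SX, TU, TV, TX, UV, VW, WX
  2-simplices (18): PQU, PQX, PRW, PRX, PSU, PSW, QTU, QTV, QVW, QWX, RTU, RTX, RUV, RVW, STV, STX, SUV, SWX

Hence C_0 ≅ Z^9, C_1 ≅ Z^27, C_2 ≅ Z^18.

The boundary map ∂_1: C_1 → C_0 is given by ∂[p,q] = [q] − [p]. For instance
  ∂TU = U − T.
As a 9×27 matrix over Z this has rank 8, with invariant factors (1,1,1,1,1,1,1,1).

∂_2: C_2 → C_1 acts by ∂[p,q,r] = [q,r] − [p,r] + [p,q]. For instance
  ∂STV = TV − SV + ST,
  ∂PSU = SU − PU + PS.
As a 27×18 matrix over Z this has rank 18, with invariant factors (1,1,1,1,1,1,1,1,1,1,1,1,1,1,1,1,1,2).

Computing H_k = (kernel of ∂_k) / (image of ∂_{k+1}):

  H_0: rank C_0 − rank ∂_1 = 9 − 8 = 1, and the invariant factors of ∂_1 are all 1, so H_0 ≅ Z.
  H_1: rank ker ∂_1 − rank ∂_2 = (27 − 8) − 18 = 1, and ∂_2 has invariant factor 2 > 1, so H_1 ≅ Z × Z/2.
  H_2: rank ker ∂_2 − rank ∂_3 = (18 − 18) − 0 = 0, and there is no ∂_3, so H_2 ≅ 0.

As a check, the Euler characteristic is 9 − 27 + 18 = 0, which agrees with 1 − 1 + 0 = 0.
(K is a triangulation of the Klein bottle.)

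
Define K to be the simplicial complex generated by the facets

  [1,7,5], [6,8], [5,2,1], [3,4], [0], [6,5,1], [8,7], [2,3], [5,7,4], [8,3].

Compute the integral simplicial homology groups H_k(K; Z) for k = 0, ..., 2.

Fix the vertex order 0 < 1 < 2 < 3 < 4 < 5 < 6 < 7 < 8 and write every simplex with vertices in increasing order. Then dim K = 2 and the simplices of K are:

  0-simplices (9): [0], [1], [2], [3], [4], [5], [6], [7], [8]
  1-simplices (14): [1,2], [1,5], [1,6], [1,7], [2,3], [2,5], [3,4], [3,8], [4,5], [4,7], [5,6], [5,7], [6,8], [7,8]
  2-simplices (4): [1,2,5], [1,5,6], [1,5,7], [4,5,7]

Hence C_0 ≅ Z^9, C_1 ≅ Z^14, C_2 ≅ Z^4.

∂_1: C_1 → C_0 sends each edge [p,q] (with p < q) to q − p.
As a 9×14 matrix over Z this has rank 7, with invariant factors (1,1,1,1,1,1,1).

∂_2: C_2 → C_1 maps a triangle to the signed sum of its edges. For instance
  ∂[1,5,7] = [5,7] − [1,7] + [1,5],
  ∂[4,5,7] = [5,7] − [4,7] + [4,5].
This gives a 14×4 integer matrix of rank 4; reducing to Smith normal form yields diagonal entries (1,1,1,1).

Reading off H_k = ker ∂_k / im ∂_{k+1}:

  H_0: rank C_0 − rank ∂_1 = 9 − 7 = 2, and the invariant factors of ∂_1 are all 1, so H_0 = Z^2.
  H_1: rank ker ∂_1 − rank ∂_2 = (14 − 7) − 4 = 3, and the invariant factors of ∂_2 are all 1, so H_1 = Z^3.
  H_2: rank ker ∂_2 − rank ∂_3 = (4 − 4) − 0 = 0, and there is no ∂_3, so H_2 = 0.

As a check, the Euler characteristic is 9 − 14 + 4 = -1, which agrees with 2 − 3 + 0 = -1.

H_0 ≅ Z^2,  H_1 ≅ Z^3,  H_2 = 0.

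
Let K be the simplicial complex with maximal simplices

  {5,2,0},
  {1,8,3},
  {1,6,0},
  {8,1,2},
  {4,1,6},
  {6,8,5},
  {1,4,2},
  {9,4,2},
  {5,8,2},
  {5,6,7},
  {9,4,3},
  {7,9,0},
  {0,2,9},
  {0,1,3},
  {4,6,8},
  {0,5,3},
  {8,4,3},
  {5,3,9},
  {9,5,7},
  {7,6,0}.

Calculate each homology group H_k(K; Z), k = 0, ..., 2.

Fix the vertex order 0 < 1 < 2 < 3 < 4 < 5 < 6 < 7 < 8 < 9 and write every simplex with vertices in increasing order. Then dim K = 2 and the simplices of K are:

  0-simplices (10): [0], [1], [2], [3], [4], [5], [6], [7], [8], [9]
  1-simplices (30): (30 of them)
  2-simplices (20): (20 of them)

giving chain groups C_0 ≅ Z^10, C_1 ≅ Z^30, C_2 ≅ Z^20.

The boundary map ∂_1: C_1 → C_0 is given by ∂[p,q] = [q] − [p].
This gives a 10×30 integer matrix of rank 9; reducing to Smith normal form yields diagonal entries (1,1,1,1,1,1,1,1,1).

Boundary ∂_2: C_2 → C_1 acts by ∂[p,q,r] = [q,r] − [p,r] + [p,q]. For instance
  ∂[5,6,8] = [6,8] − [5,8] + [5,6],
  ∂[0,1,6] = [1,6] − [0,6] + [0,1].
As a 30×20 matrix over Z this has rank 20, with invariant factors (1,1,1,1,1,1,1,1,1,1,1,1,1,1,1,1,1,1,1,2).

Now H_k = ker ∂_k / im ∂_{k+1}, so:

  H_0: rank C_0 − rank ∂_1 = 10 − 9 = 1, and the invariant factors of ∂_1 are all 1, so H_0 = Z.
  H_1: rank ker ∂_1 − rank ∂_2 = (30 − 9) − 20 = 1, and ∂_2 has invariant factor 2 > 1, so H_1 = Z × Z/2.
  H_2: rank ker ∂_2 − rank ∂_3 = (20 − 20) − 0 = 0, and there is no ∂_3, so H_2 = 0.

As a check, the Euler characteristic is 10 − 30 + 20 = 0, which agrees with 1 − 1 + 0 = 0.

H_0 = Z,  H_1 = Z × Z/2,  H_2 = 0.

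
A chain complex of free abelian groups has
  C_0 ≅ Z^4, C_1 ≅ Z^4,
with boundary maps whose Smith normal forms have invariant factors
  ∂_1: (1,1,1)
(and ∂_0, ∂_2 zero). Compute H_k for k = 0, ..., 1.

H_0: b_0 = 4 − 0 − 3 = 1; torsion from ∂_1 factors > 1: none. So H_0 = Z.
H_1: b_1 = 4 − 3 − 0 = 1; torsion from ∂_2 factors > 1: none. So H_1 = Z.

H_0 = Z,  H_1 = Z.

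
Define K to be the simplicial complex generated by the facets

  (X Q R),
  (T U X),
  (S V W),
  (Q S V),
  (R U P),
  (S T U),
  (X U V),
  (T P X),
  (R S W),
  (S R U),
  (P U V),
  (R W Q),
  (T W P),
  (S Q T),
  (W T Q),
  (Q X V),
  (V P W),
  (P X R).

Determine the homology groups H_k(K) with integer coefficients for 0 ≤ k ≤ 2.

H_0 ≅ Z,  H_1 ≅ Z × Z/2,  H_2 = 0.

Take the total order P < Q < R < S < T < U < V < W < X on the vertex set. Then K (dimension 2) consists of the simplices:

  0-simplices (9): P, Q, R, S, T, U, V, W, X
  1-simplices (27): PR, PT, PU, PV, PW, PX, QR, QS, QT, QV, QW, QX, RS, RU, RW, RX, ST, SU, SV, SW, TU, TW, TX, UV, UX, VW, VX
  2-simplices (18): PRU, PRX, PTW, PTX, PUV, PVW, QRW, QRX, QST, QSV, QTW, QVX, RSU, RSW, STU, SVW, TUX, UVX

Hence C_0 ≅ Z^9, C_1 ≅ Z^27, C_2 ≅ Z^18.

The boundary map ∂_1: C_1 → C_0 is given by ∂[p,q] = [q] − [p].
The resulting 9×27 matrix has rank 8, and its Smith normal form has invariant factors (1,1,1,1,1,1,1,1).

The boundary map ∂_2: C_2 → C_1 acts by ∂[p,q,r] = [q,r] − [p,r] + [p,q]. For instance
  ∂PTW = TW − PW + PT,
  ∂SVW = VW − SW + SV.
As a 27×18 matrix over Z this has rank 18, with invariant factors (1,1,1,1,1,1,1,1,1,1,1,1,1,1,1,1,1,2).

Now H_k = ker ∂_k / im ∂_{k+1}, so:

  H_0: rank C_0 − rank ∂_1 = 9 − 8 = 1, and the invariant factors of ∂_1 are all 1, so H_0 = Z.
  H_1: rank ker ∂_1 − rank ∂_2 = (27 − 8) − 18 = 1, and ∂_2 has invariant factor 2 > 1, so H_1 = Z × Z/2.
  H_2: rank ker ∂_2 − rank ∂_3 = (18 − 18) − 0 = 0, and there is no ∂_3, so H_2 = 0.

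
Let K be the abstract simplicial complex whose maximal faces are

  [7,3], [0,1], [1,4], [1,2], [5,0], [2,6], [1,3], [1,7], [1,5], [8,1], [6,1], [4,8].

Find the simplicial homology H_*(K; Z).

H_0 ≅ Z,  H_1 ≅ Z^4.

Take the total order 0 < 1 < 2 < 3 < 4 < 5 < 6 < 7 < 8 on the vertex set. Then K (dimension 1) consists of the simplices:

  0-simplices (9): [0], [1], [2], [3], [4], [5], [6], [7], [8]
  1-simplices (12): [0,1], [0,5], [1,2], [1,3], [1,4], [1,5], [1,6], [1,7], [1,8], [2,6], [3,7], [4,8]

Hence C_0 ≅ Z^9, C_1 ≅ Z^12.

Boundary ∂_1: C_1 → C_0 sends each edge [p,q] (with p < q) to q − p. For instance
  ∂[1,5] = [5] − [1].
The 9×12 boundary matrix has rank 8 and Smith normal form diag(1,1,1,1,1,1,1,1).

From H_k ≅ ker(∂_k) / im(∂_{k+1}) we obtain:

  H_0: rank C_0 − rank ∂_1 = 9 − 8 = 1, and the invariant factors of ∂_1 are all 1, so H_0 ≅ Z.
  H_1: rank ker ∂_1 − rank ∂_2 = (12 − 8) − 0 = 4, and there is no ∂_2, so H_1 ≅ Z^4.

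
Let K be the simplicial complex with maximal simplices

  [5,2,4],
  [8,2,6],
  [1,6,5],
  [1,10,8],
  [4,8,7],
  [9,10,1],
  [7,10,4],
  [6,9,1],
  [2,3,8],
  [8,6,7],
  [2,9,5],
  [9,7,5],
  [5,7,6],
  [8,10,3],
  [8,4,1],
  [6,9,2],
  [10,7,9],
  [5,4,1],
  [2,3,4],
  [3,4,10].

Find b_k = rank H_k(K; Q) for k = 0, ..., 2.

K has 10 vertices, 30 edges, 20 triangles.
rank ∂_0 = 0, rank ∂_1 = 9 ⇒ b_0 = 10 − 0 − 9 = 1; all invariant factors of ∂_1 are 1 so no torsion. So H_0 = Z.
rank ∂_1 = 9, rank ∂_2 = 20 ⇒ b_1 = 30 − 9 − 20 = 1; ∂_2 has invariant factor(s) [2] giving torsion. So H_1 = Z ⊕ Z/2.
rank ∂_2 = 20, rank ∂_3 = 0 ⇒ b_2 = 20 − 20 − 0 = 0. So H_2 = 0.

b_0 = 1, b_1 = 1, b_2 = 0.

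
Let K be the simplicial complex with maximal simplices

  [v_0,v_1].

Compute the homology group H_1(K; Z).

Order the vertices as v_0 < v_1. Listing each simplex with vertices in this order, K has dimension 1 with simplices:

  0-simplices (2): [v_0], [v_1]
  1-simplices (1): [v_0,v_1]

Hence C_0 ≅ Z^2, C_1 ≅ Z^1.

Boundary ∂_1: C_1 → C_0 maps an edge to its endpoints' difference, ∂[p,q] = q − p.
The resulting 2×1 matrix has rank 1, and its Smith normal form has invariant factors (1).

From H_k ≅ ker(∂_k) / im(∂_{k+1}) we obtain:

  H_1: rank ker ∂_1 − rank ∂_2 = (1 − 1) − 0 = 0, and there is no ∂_2, so H_1 = 0.

(K is a triangulation of the 1-simplex.)

H_1 ≅ 0.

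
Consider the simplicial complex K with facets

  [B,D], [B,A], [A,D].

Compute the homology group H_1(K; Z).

Fix the vertex order A < B < D and write every simplex with vertices in increasing order. Then dim K = 1 and the simplices of K are:

  0-simplices (3): A, B, D
  1-simplices (3): AB, AD, BD

giving chain groups C_0 ≅ Z^3, C_1 ≅ Z^3.

Boundary ∂_1: C_1 → C_0 sends each edge [p,q] (with p < q) to q − p. For instance
  ∂AD = D − A.
The resulting 3×3 matrix has rank 2, and its Smith normal form has invariant factors (1,1).

Reading off H_k = ker ∂_k / im ∂_{k+1}:

  H_1: rank ker ∂_1 − rank ∂_2 = (3 − 2) − 0 = 1, and there is no ∂_2, so H_1 = Z.

H_1 ≅ Z.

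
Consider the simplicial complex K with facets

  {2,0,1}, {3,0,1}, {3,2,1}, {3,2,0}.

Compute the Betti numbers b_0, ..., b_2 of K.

b_0 = 1, b_1 = 0, b_2 = 1.

K has 4 vertices, 6 edges, 4 triangles.
rank ∂_0 = 0, rank ∂_1 = 3 ⇒ b_0 = 4 − 0 − 3 = 1; all invariant factors of ∂_1 are 1 so no torsion. So H_0 = Z.
rank ∂_1 = 3, rank ∂_2 = 3 ⇒ b_1 = 6 − 3 − 3 = 0; all invariant factors of ∂_2 are 1 so no torsion. So H_1 = 0.
rank ∂_2 = 3, rank ∂_3 = 0 ⇒ b_2 = 4 − 3 − 0 = 1. So H_2 = Z.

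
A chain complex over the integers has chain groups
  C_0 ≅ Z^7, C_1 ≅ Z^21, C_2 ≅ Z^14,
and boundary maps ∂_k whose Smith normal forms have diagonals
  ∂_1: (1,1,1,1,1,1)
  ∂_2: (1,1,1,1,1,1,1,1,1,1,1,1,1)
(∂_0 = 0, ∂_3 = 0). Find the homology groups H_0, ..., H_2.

H_0: b_0 = 7 − 0 − 6 = 1; torsion from ∂_1 factors > 1: none. So H_0 ≅ Z.
H_1: b_1 = 21 − 6 − 13 = 2; torsion from ∂_2 factors > 1: none. So H_1 ≅ Z^2.
H_2: b_2 = 14 − 13 − 0 = 1; torsion from ∂_3 factors > 1: none. So H_2 ≅ Z.

H_0 ≅ Z,  H_1 ≅ Z^2,  H_2 ≅ Z.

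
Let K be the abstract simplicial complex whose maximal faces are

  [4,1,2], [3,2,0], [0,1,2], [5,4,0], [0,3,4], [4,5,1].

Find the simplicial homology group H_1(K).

H_1 = Z.

We work with the vertex ordering 0 < 1 < 2 < 3 < 4 < 5. The simplices of K, each written with vertices in increasing order, are:

  0-simplices (6): [0], [1], [2], [3], [4], [5]
  1-simplices (12): [0,1], [0,2], [0,3], [0,4], [0,5], [1,2], [1,4], [1,5], [2,3], [2,4], [3,4], [4,5]
  2-simplices (6): [0,1,2], [0,2,3], [0,3,4], [0,4,5], [1,2,4], [1,4,5]

giving chain groups C_0 ≅ Z^6, C_1 ≅ Z^12, C_2 ≅ Z^6.

The boundary map ∂_1: C_1 → C_0 maps an edge to its endpoints' difference, ∂[p,q] = q − p. For instance
  ∂[2,3] = [3] − [2].
This gives a 6×12 integer matrix of rank 5; reducing to Smith normal form yields diagonal entries (1,1,1,1,1).

Boundary ∂_2: C_2 → C_1 maps a triangle to the signed sum of its edges. For instance
  ∂[0,1,2] = [1,2] − [0,2] + [0,1],
  ∂[0,3,4] = [3,4] − [0,4] + [0,3].
This gives a 12×6 integer matrix of rank 6; reducing to Smith normal form yields diagonal entries (1,1,1,1,1,1).

Computing H_k = (kernel of ∂_k) / (image of ∂_{k+1}):

  H_1: rank ker ∂_1 − rank ∂_2 = (12 − 5) − 6 = 1, and the invariant factors of ∂_2 are all 1, so H_1 = Z.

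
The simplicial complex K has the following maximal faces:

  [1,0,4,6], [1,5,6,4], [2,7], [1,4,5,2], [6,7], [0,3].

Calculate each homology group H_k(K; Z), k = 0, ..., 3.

Fix the vertex order 0 < 1 < 2 < 3 < 4 < 5 < 6 < 7 and write every simplex with vertices in increasing order. Then dim K = 3 and the simplices of K are:

  0-simplices (8): [0], [1], [2], [3], [4], [5], [6], [7]
  1-simplices (15): [0,1], [0,3], [0,4], [0,6], [1,2], [1,4], [1,5], [1,6], [2,4], [2,5], [2,7], [4,5], [4,6], [5,6], [6,7]
  2-simplices (10): [0,1,4], [0,1,6], [0,4,6], [1,2,4], [1,2,5], [1,4,5], [1,4,6], [1,5,6], [2,4,5], [4,5,6]
  3-simplices (3): [0,1,4,6], [1,2,4,5], [1,4,5,6]

so the chain groups are C_0 ≅ Z^8, C_1 ≅ Z^15, C_2 ≅ Z^10, C_3 ≅ Z^3.

The boundary map ∂_1: C_1 → C_0 is given by ∂[p,q] = [q] − [p]. For instance
  ∂[5,6] = [6] − [5].
The resulting 8×15 matrix has rank 7, and its Smith normal form has invariant factors (1,1,1,1,1,1,1).

∂_2: C_2 → C_1 acts by ∂[p,q,r] = [q,r] − [p,r] + [p,q]. For instance
  ∂[4,5,6] = [5,6] − [4,6] + [4,5],
  ∂[1,5,6] = [5,6] − [1,6] + [1,5].
As a 15×10 matrix over Z this has rank 7, with invariant factors (1,1,1,1,1,1,1).

∂_3: C_3 → C_2 sends each 3-simplex σ to the alternating sum Σ_i (−1)^i (σ with its i-th vertex removed). For instance
  ∂[0,1,4,6] = [1,4,6] − [0,4,6] + [0,1,6] − [0,1,4],
  ∂[1,2,4,5] = [2,4,5] − [1,4,5] + [1,2,5] − [1,2,4].
The resulting 10×3 matrix has rank 3, and its Smith normal form has invariant factors (1,1,1).

Now H_k = ker ∂_k / im ∂_{k+1}, so:

  H_0: rank C_0 − rank ∂_1 = 8 − 7 = 1, and the invariant factors of ∂_1 are all 1, so H_0 ≅ Z.
  H_1: rank ker ∂_1 − rank ∂_2 = (15 − 7) − 7 = 1, and the invariant factors of ∂_2 are all 1, so H_1 ≅ Z.
  H_2: rank ker ∂_2 − rank ∂_3 = (10 − 7) − 3 = 0, and the invariant factors of ∂_3 are all 1, so H_2 ≅ 0.
  H_3: rank ker ∂_3 − rank ∂_4 = (3 − 3) − 0 = 0, and there is no ∂_4, so H_3 ≅ 0.

As a check, the Euler characteristic is 8 − 15 + 10 − 3 = 0, which agrees with 1 − 1 + 0 − 0 = 0.

H_0 ≅ Z,  H_1 ≅ Z,  H_2 = 0,  H_3 = 0.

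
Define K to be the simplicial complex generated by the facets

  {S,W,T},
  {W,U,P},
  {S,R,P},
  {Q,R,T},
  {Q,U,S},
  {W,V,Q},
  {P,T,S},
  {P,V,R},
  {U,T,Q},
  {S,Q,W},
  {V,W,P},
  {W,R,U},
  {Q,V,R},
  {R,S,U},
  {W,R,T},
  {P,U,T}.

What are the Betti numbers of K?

b_0 = 1, b_1 = 2, b_2 = 1.

Fix the vertex order P < Q < R < S < T < U < V < W and write every simplex with vertices in increasing order. Then dim K = 2 and the simplices of K are:

  0-simplices (8): P, Q, R, S, T, U, V, W
  1-simplices (24): PR, PS, PT, PU, PV, PW, QR, QS, QT, QU, QV, QW, RS, RT, RU, RV, RW, ST, SU, SW, TU, TW, UW, VW
  2-simplices (16): PRS, PRV, PST, PTU, PUW, PVW, QRT, QRV, QSU, QSW, QTU, QVW, RSU, RTW, RUW, STW

Hence C_0 ≅ Z^8, C_1 ≅ Z^24, C_2 ≅ Z^16.

∂_1: C_1 → C_0 sends each edge [p,q] (with p < q) to q − p. For instance
  ∂SW = W − S.
The resulting 8×24 matrix has rank 7, and its Smith normal form has invariant factors (1,1,1,1,1,1,1).

The boundary map ∂_2: C_2 → C_1 sends each 2-simplex [p,q,r] to [q,r] − [p,r] + [p,q]. For instance
  ∂PRV = RV − PV + PR,
  ∂PTU = TU − PU + PT.
As a 24×16 matrix over Z this has rank 15, with invariant factors (1,1,1,1,1,1,1,1,1,1,1,1,1,1,1).

Now H_k = ker ∂_k / im ∂_{k+1}, so:

  H_0: rank C_0 − rank ∂_1 = 8 − 7 = 1, and the invariant factors of ∂_1 are all 1, so H_0 ≅ Z.
  H_1: rank ker ∂_1 − rank ∂_2 = (24 − 7) − 15 = 2, and the invariant factors of ∂_2 are all 1, so H_1 ≅ Z^2.
  H_2: rank ker ∂_2 − rank ∂_3 = (16 − 15) − 0 = 1, and there is no ∂_3, so H_2 ≅ Z.

Hence the Betti numbers are b_0 = 1, b_1 = 2, b_2 = 1.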